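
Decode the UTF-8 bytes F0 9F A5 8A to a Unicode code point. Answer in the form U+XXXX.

Leading byte 0xF0 = 11110000 matches 11110xxx → 4-byte sequence.
Byte 1: 0xF0 = 11110000, payload 000 (3 bits).
Byte 2: 0x9F = 10011111 (10xxxxxx ✓), payload 011111.
Byte 3: 0xA5 = 10100101 (10xxxxxx ✓), payload 100101.
Byte 4: 0x8A = 10001010 (10xxxxxx ✓), payload 001010.
Concatenate: 000011111100101001010 = 0x1F94A (21 bits → U+1F94A).

U+1F94A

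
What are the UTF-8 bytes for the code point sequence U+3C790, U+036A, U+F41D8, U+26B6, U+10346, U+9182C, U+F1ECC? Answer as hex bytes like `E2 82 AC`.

U+3C790: 4-byte form → F0 BC 9E 90.
U+036A: 2-byte form → CD AA.
U+F41D8: 4-byte form → F3 B4 87 98.
U+26B6: 3-byte form → E2 9A B6.
U+10346: 4-byte form → F0 90 8D 86.
U+9182C: 4-byte form → F2 91 A0 AC.
U+F1ECC: 4-byte form → F3 B1 BB 8C.
Concatenated (25 bytes): F0 BC 9E 90 CD AA F3 B4 87 98 E2 9A B6 F0 90 8D 86 F2 91 A0 AC F3 B1 BB 8C.

F0 BC 9E 90 CD AA F3 B4 87 98 E2 9A B6 F0 90 8D 86 F2 91 A0 AC F3 B1 BB 8C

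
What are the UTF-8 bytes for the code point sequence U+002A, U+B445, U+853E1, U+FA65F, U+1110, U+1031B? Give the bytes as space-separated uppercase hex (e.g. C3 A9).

U+002A: 1-byte form → 2A.
U+B445: 3-byte form → EB 91 85.
U+853E1: 4-byte form → F2 85 8F A1.
U+FA65F: 4-byte form → F3 BA 99 9F.
U+1110: 3-byte form → E1 84 90.
U+1031B: 4-byte form → F0 90 8C 9B.
Concatenated (19 bytes): 2A EB 91 85 F2 85 8F A1 F3 BA 99 9F E1 84 90 F0 90 8C 9B.

2A EB 91 85 F2 85 8F A1 F3 BA 99 9F E1 84 90 F0 90 8C 9B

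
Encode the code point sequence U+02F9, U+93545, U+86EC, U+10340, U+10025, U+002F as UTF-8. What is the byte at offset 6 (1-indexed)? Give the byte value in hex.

1-indexed offset 6 is 0-indexed offset 5.
U+02F9 → 2-byte form CB B9 at offsets 0–1.
U+93545 → 4-byte form F2 93 95 85 at offsets 2–5.
Offset 5 falls in char 2's range; it's byte 4 of F2 93 95 85 = 0x85.

0x85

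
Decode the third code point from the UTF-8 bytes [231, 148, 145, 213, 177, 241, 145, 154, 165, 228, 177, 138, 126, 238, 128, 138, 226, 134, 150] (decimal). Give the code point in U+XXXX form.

U+516A5

Offset 0: leading byte 0xE7 = 11100111 → 3-byte char #1 = E7 94 91.
Offset 3: leading byte 0xD5 = 11010101 → 2-byte char #2 = D5 B1.
Offset 5: leading byte 0xF1 = 11110001 → 4-byte char #3 = F1 91 9A A5.
Leading byte 0xF1 = 11110001 matches 11110xxx → 4-byte sequence.
Byte 1: 0xF1 = 11110001, payload 001 (3 bits).
Byte 2: 0x91 = 10010001 (10xxxxxx ✓), payload 010001.
Byte 3: 0x9A = 10011010 (10xxxxxx ✓), payload 011010.
Byte 4: 0xA5 = 10100101 (10xxxxxx ✓), payload 100101.
Concatenate: 001010001011010100101 = 0x516A5 (21 bits → U+516A5).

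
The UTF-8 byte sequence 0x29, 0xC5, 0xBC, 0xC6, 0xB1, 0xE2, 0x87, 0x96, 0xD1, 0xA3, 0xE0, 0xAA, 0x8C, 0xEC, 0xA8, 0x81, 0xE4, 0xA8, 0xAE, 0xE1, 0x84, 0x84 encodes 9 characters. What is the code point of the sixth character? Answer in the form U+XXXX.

Offset 0: leading byte 0x29 = 00101001 → 1-byte char #1 = 29.
Offset 1: leading byte 0xC5 = 11000101 → 2-byte char #2 = C5 BC.
Offset 3: leading byte 0xC6 = 11000110 → 2-byte char #3 = C6 B1.
Offset 5: leading byte 0xE2 = 11100010 → 3-byte char #4 = E2 87 96.
Offset 8: leading byte 0xD1 = 11010001 → 2-byte char #5 = D1 A3.
Offset 10: leading byte 0xE0 = 11100000 → 3-byte char #6 = E0 AA 8C.
Leading byte 0xE0 = 11100000 matches 1110xxxx → 3-byte sequence.
Byte 1: 0xE0 = 11100000, payload 0000 (4 bits).
Byte 2: 0xAA = 10101010 (10xxxxxx ✓), payload 101010.
Byte 3: 0x8C = 10001100 (10xxxxxx ✓), payload 001100.
Concatenate: 0000101010001100 = 0xA8C (16 bits → U+0A8C).

U+0A8C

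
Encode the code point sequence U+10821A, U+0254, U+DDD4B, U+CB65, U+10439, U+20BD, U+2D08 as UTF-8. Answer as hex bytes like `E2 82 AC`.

U+10821A: 4-byte form → F4 88 88 9A.
U+0254: 2-byte form → C9 94.
U+DDD4B: 4-byte form → F3 9D B5 8B.
U+CB65: 3-byte form → EC AD A5.
U+10439: 4-byte form → F0 90 90 B9.
U+20BD: 3-byte form → E2 82 BD.
U+2D08: 3-byte form → E2 B4 88.
Concatenated (23 bytes): F4 88 88 9A C9 94 F3 9D B5 8B EC AD A5 F0 90 90 B9 E2 82 BD E2 B4 88.

F4 88 88 9A C9 94 F3 9D B5 8B EC AD A5 F0 90 90 B9 E2 82 BD E2 B4 88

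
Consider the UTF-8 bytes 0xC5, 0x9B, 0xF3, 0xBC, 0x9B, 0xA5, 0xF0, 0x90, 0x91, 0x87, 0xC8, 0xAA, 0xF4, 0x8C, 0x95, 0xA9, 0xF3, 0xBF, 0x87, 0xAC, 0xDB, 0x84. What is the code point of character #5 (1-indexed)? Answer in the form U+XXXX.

U+10C569

Offset 0: leading byte 0xC5 = 11000101 → 2-byte char #1 = C5 9B.
Offset 2: leading byte 0xF3 = 11110011 → 4-byte char #2 = F3 BC 9B A5.
Offset 6: leading byte 0xF0 = 11110000 → 4-byte char #3 = F0 90 91 87.
Offset 10: leading byte 0xC8 = 11001000 → 2-byte char #4 = C8 AA.
Offset 12: leading byte 0xF4 = 11110100 → 4-byte char #5 = F4 8C 95 A9.
Leading byte 0xF4 = 11110100 matches 11110xxx → 4-byte sequence.
Byte 1: 0xF4 = 11110100, payload 100 (3 bits).
Byte 2: 0x8C = 10001100 (10xxxxxx ✓), payload 001100.
Byte 3: 0x95 = 10010101 (10xxxxxx ✓), payload 010101.
Byte 4: 0xA9 = 10101001 (10xxxxxx ✓), payload 101001.
Concatenate: 100001100010101101001 = 0x10C569 (21 bits → U+10C569).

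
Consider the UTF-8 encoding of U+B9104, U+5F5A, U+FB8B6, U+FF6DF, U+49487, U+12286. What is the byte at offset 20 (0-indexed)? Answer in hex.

0x92

U+B9104 → 4-byte form F2 B9 84 84 at offsets 0–3.
U+5F5A → 3-byte form E5 BD 9A at offsets 4–6.
U+FB8B6 → 4-byte form F3 BB A2 B6 at offsets 7–10.
U+FF6DF → 4-byte form F3 BF 9B 9F at offsets 11–14.
U+49487 → 4-byte form F1 89 92 87 at offsets 15–18.
U+12286 → 4-byte form F0 92 8A 86 at offsets 19–22.
Offset 20 falls in char 6's range; it's byte 2 of F0 92 8A 86 = 0x92.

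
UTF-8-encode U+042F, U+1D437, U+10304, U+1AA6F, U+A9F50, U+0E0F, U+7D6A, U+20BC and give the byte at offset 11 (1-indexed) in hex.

1-indexed offset 11 is 0-indexed offset 10.
U+042F → 2-byte form D0 AF at offsets 0–1.
U+1D437 → 4-byte form F0 9D 90 B7 at offsets 2–5.
U+10304 → 4-byte form F0 90 8C 84 at offsets 6–9.
U+1AA6F → 4-byte form F0 9A A9 AF at offsets 10–13.
Offset 10 falls in char 4's range; it's byte 1 of F0 9A A9 AF = 0xF0.

0xF0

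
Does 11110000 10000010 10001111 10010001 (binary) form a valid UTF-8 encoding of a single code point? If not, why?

Leading byte 0xF0 = 11110000 → 4-byte form.
Continuation bytes all match 10xxxxxx. Payload decodes to 0x23D1.
But 0x23D1 < 0x10000, the minimum for a 4-byte sequence — this is an overlong encoding.

invalid (overlong encoding)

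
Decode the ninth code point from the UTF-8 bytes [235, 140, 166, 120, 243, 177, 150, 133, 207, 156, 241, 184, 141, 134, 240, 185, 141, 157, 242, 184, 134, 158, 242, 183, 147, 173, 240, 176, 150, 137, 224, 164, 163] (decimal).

U+30589

Offset 0: leading byte 0xEB = 11101011 → 3-byte char #1 = EB 8C A6.
Offset 3: leading byte 0x78 = 01111000 → 1-byte char #2 = 78.
Offset 4: leading byte 0xF3 = 11110011 → 4-byte char #3 = F3 B1 96 85.
Offset 8: leading byte 0xCF = 11001111 → 2-byte char #4 = CF 9C.
Offset 10: leading byte 0xF1 = 11110001 → 4-byte char #5 = F1 B8 8D 86.
Offset 14: leading byte 0xF0 = 11110000 → 4-byte char #6 = F0 B9 8D 9D.
Offset 18: leading byte 0xF2 = 11110010 → 4-byte char #7 = F2 B8 86 9E.
Offset 22: leading byte 0xF2 = 11110010 → 4-byte char #8 = F2 B7 93 AD.
Offset 26: leading byte 0xF0 = 11110000 → 4-byte char #9 = F0 B0 96 89.
Leading byte 0xF0 = 11110000 matches 11110xxx → 4-byte sequence.
Byte 1: 0xF0 = 11110000, payload 000 (3 bits).
Byte 2: 0xB0 = 10110000 (10xxxxxx ✓), payload 110000.
Byte 3: 0x96 = 10010110 (10xxxxxx ✓), payload 010110.
Byte 4: 0x89 = 10001001 (10xxxxxx ✓), payload 001001.
Concatenate: 000110000010110001001 = 0x30589 (21 bits → U+30589).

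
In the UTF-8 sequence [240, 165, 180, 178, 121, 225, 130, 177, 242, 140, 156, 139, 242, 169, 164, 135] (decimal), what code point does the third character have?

U+10B1

Offset 0: leading byte 0xF0 = 11110000 → 4-byte char #1 = F0 A5 B4 B2.
Offset 4: leading byte 0x79 = 01111001 → 1-byte char #2 = 79.
Offset 5: leading byte 0xE1 = 11100001 → 3-byte char #3 = E1 82 B1.
Leading byte 0xE1 = 11100001 matches 1110xxxx → 3-byte sequence.
Byte 1: 0xE1 = 11100001, payload 0001 (4 bits).
Byte 2: 0x82 = 10000010 (10xxxxxx ✓), payload 000010.
Byte 3: 0xB1 = 10110001 (10xxxxxx ✓), payload 110001.
Concatenate: 0001000010110001 = 0x10B1 (16 bits → U+10B1).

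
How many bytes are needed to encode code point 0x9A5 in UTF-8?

3

U+09A5 = 0x9A5. UTF-8 uses 1 byte below 0x80, 2 below 0x800, 3 below 0x10000, 4 up to 0x10FFFF. 0x9A5 is in U+0800–U+FFFF → 3 bytes.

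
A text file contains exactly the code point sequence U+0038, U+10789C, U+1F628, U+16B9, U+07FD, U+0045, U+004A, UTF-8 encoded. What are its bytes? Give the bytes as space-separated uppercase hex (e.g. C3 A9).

U+0038: 1-byte form → 38.
U+10789C: 4-byte form → F4 87 A2 9C.
U+1F628: 4-byte form → F0 9F 98 A8.
U+16B9: 3-byte form → E1 9A B9.
U+07FD: 2-byte form → DF BD.
U+0045: 1-byte form → 45.
U+004A: 1-byte form → 4A.
Concatenated (16 bytes): 38 F4 87 A2 9C F0 9F 98 A8 E1 9A B9 DF BD 45 4A.

38 F4 87 A2 9C F0 9F 98 A8 E1 9A B9 DF BD 45 4A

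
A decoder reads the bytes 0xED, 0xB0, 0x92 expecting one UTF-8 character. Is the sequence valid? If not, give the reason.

invalid (encodes a surrogate (U+D800–U+DFFF))

Structurally a 3-byte sequence; payload = 0xDC12.
But 0xDC12 is in U+D800–U+DFFF, the surrogate range. Surrogates are not Unicode scalar values and are forbidden in UTF-8.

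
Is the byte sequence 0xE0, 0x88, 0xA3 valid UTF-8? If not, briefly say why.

Leading byte 0xE0 = 11100000 → 3-byte form.
Continuation bytes all match 10xxxxxx. Payload decodes to 0x223.
But 0x223 < 0x800, the minimum for a 3-byte sequence — this is an overlong encoding.

invalid (overlong encoding)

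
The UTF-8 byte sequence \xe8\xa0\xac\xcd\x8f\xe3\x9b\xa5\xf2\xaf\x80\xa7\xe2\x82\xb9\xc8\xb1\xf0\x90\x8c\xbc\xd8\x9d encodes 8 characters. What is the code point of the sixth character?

U+0231

Offset 0: leading byte 0xE8 = 11101000 → 3-byte char #1 = E8 A0 AC.
Offset 3: leading byte 0xCD = 11001101 → 2-byte char #2 = CD 8F.
Offset 5: leading byte 0xE3 = 11100011 → 3-byte char #3 = E3 9B A5.
Offset 8: leading byte 0xF2 = 11110010 → 4-byte char #4 = F2 AF 80 A7.
Offset 12: leading byte 0xE2 = 11100010 → 3-byte char #5 = E2 82 B9.
Offset 15: leading byte 0xC8 = 11001000 → 2-byte char #6 = C8 B1.
Leading byte 0xC8 = 11001000 matches 110xxxxx → 2-byte sequence.
Byte 1: 0xC8 = 11001000, payload 01000 (5 bits).
Byte 2: 0xB1 = 10110001 (10xxxxxx ✓), payload 110001.
Concatenate: 01000110001 = 0x231 (11 bits → U+0231).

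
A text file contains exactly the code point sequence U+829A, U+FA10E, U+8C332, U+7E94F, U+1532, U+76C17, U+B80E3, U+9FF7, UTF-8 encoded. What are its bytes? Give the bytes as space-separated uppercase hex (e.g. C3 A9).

U+829A: 3-byte form → E8 8A 9A.
U+FA10E: 4-byte form → F3 BA 84 8E.
U+8C332: 4-byte form → F2 8C 8C B2.
U+7E94F: 4-byte form → F1 BE A5 8F.
U+1532: 3-byte form → E1 94 B2.
U+76C17: 4-byte form → F1 B6 B0 97.
U+B80E3: 4-byte form → F2 B8 83 A3.
U+9FF7: 3-byte form → E9 BF B7.
Concatenated (29 bytes): E8 8A 9A F3 BA 84 8E F2 8C 8C B2 F1 BE A5 8F E1 94 B2 F1 B6 B0 97 F2 B8 83 A3 E9 BF B7.

E8 8A 9A F3 BA 84 8E F2 8C 8C B2 F1 BE A5 8F E1 94 B2 F1 B6 B0 97 F2 B8 83 A3 E9 BF B7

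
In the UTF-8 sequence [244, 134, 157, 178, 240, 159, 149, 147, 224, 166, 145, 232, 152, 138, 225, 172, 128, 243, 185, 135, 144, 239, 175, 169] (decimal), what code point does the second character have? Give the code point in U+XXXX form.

U+1F553

Offset 0: leading byte 0xF4 = 11110100 → 4-byte char #1 = F4 86 9D B2.
Offset 4: leading byte 0xF0 = 11110000 → 4-byte char #2 = F0 9F 95 93.
Leading byte 0xF0 = 11110000 matches 11110xxx → 4-byte sequence.
Byte 1: 0xF0 = 11110000, payload 000 (3 bits).
Byte 2: 0x9F = 10011111 (10xxxxxx ✓), payload 011111.
Byte 3: 0x95 = 10010101 (10xxxxxx ✓), payload 010101.
Byte 4: 0x93 = 10010011 (10xxxxxx ✓), payload 010011.
Concatenate: 000011111010101010011 = 0x1F553 (21 bits → U+1F553).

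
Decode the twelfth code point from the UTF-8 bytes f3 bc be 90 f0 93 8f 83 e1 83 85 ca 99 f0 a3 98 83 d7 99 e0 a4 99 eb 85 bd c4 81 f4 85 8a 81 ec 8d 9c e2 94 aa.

Offset 0: leading byte 0xF3 = 11110011 → 4-byte char #1 = F3 BC BE 90.
Offset 4: leading byte 0xF0 = 11110000 → 4-byte char #2 = F0 93 8F 83.
Offset 8: leading byte 0xE1 = 11100001 → 3-byte char #3 = E1 83 85.
Offset 11: leading byte 0xCA = 11001010 → 2-byte char #4 = CA 99.
Offset 13: leading byte 0xF0 = 11110000 → 4-byte char #5 = F0 A3 98 83.
Offset 17: leading byte 0xD7 = 11010111 → 2-byte char #6 = D7 99.
Offset 19: leading byte 0xE0 = 11100000 → 3-byte char #7 = E0 A4 99.
Offset 22: leading byte 0xEB = 11101011 → 3-byte char #8 = EB 85 BD.
Offset 25: leading byte 0xC4 = 11000100 → 2-byte char #9 = C4 81.
Offset 27: leading byte 0xF4 = 11110100 → 4-byte char #10 = F4 85 8A 81.
Offset 31: leading byte 0xEC = 11101100 → 3-byte char #11 = EC 8D 9C.
Offset 34: leading byte 0xE2 = 11100010 → 3-byte char #12 = E2 94 AA.
Leading byte 0xE2 = 11100010 matches 1110xxxx → 3-byte sequence.
Byte 1: 0xE2 = 11100010, payload 0010 (4 bits).
Byte 2: 0x94 = 10010100 (10xxxxxx ✓), payload 010100.
Byte 3: 0xAA = 10101010 (10xxxxxx ✓), payload 101010.
Concatenate: 0010010100101010 = 0x252A (16 bits → U+252A).

U+252A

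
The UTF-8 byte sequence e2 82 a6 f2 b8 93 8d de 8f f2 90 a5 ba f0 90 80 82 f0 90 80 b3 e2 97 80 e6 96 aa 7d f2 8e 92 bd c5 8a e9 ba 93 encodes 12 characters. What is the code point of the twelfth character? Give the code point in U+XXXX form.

Offset 0: leading byte 0xE2 = 11100010 → 3-byte char #1 = E2 82 A6.
Offset 3: leading byte 0xF2 = 11110010 → 4-byte char #2 = F2 B8 93 8D.
Offset 7: leading byte 0xDE = 11011110 → 2-byte char #3 = DE 8F.
Offset 9: leading byte 0xF2 = 11110010 → 4-byte char #4 = F2 90 A5 BA.
Offset 13: leading byte 0xF0 = 11110000 → 4-byte char #5 = F0 90 80 82.
Offset 17: leading byte 0xF0 = 11110000 → 4-byte char #6 = F0 90 80 B3.
Offset 21: leading byte 0xE2 = 11100010 → 3-byte char #7 = E2 97 80.
Offset 24: leading byte 0xE6 = 11100110 → 3-byte char #8 = E6 96 AA.
Offset 27: leading byte 0x7D = 01111101 → 1-byte char #9 = 7D.
Offset 28: leading byte 0xF2 = 11110010 → 4-byte char #10 = F2 8E 92 BD.
Offset 32: leading byte 0xC5 = 11000101 → 2-byte char #11 = C5 8A.
Offset 34: leading byte 0xE9 = 11101001 → 3-byte char #12 = E9 BA 93.
Leading byte 0xE9 = 11101001 matches 1110xxxx → 3-byte sequence.
Byte 1: 0xE9 = 11101001, payload 1001 (4 bits).
Byte 2: 0xBA = 10111010 (10xxxxxx ✓), payload 111010.
Byte 3: 0x93 = 10010011 (10xxxxxx ✓), payload 010011.
Concatenate: 1001111010010011 = 0x9E93 (16 bits → U+9E93).

U+9E93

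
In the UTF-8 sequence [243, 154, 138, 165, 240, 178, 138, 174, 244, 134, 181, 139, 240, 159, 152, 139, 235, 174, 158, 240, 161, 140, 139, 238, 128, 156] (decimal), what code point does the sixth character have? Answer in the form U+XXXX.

Offset 0: leading byte 0xF3 = 11110011 → 4-byte char #1 = F3 9A 8A A5.
Offset 4: leading byte 0xF0 = 11110000 → 4-byte char #2 = F0 B2 8A AE.
Offset 8: leading byte 0xF4 = 11110100 → 4-byte char #3 = F4 86 B5 8B.
Offset 12: leading byte 0xF0 = 11110000 → 4-byte char #4 = F0 9F 98 8B.
Offset 16: leading byte 0xEB = 11101011 → 3-byte char #5 = EB AE 9E.
Offset 19: leading byte 0xF0 = 11110000 → 4-byte char #6 = F0 A1 8C 8B.
Leading byte 0xF0 = 11110000 matches 11110xxx → 4-byte sequence.
Byte 1: 0xF0 = 11110000, payload 000 (3 bits).
Byte 2: 0xA1 = 10100001 (10xxxxxx ✓), payload 100001.
Byte 3: 0x8C = 10001100 (10xxxxxx ✓), payload 001100.
Byte 4: 0x8B = 10001011 (10xxxxxx ✓), payload 001011.
Concatenate: 000100001001100001011 = 0x2130B (21 bits → U+2130B).

U+2130B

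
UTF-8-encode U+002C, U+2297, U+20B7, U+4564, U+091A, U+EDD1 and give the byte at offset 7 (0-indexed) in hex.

U+002C → 1-byte form 2C at offsets 0–0.
U+2297 → 3-byte form E2 8A 97 at offsets 1–3.
U+20B7 → 3-byte form E2 82 B7 at offsets 4–6.
U+4564 → 3-byte form E4 95 A4 at offsets 7–9.
Offset 7 falls in char 4's range; it's byte 1 of E4 95 A4 = 0xE4.

0xE4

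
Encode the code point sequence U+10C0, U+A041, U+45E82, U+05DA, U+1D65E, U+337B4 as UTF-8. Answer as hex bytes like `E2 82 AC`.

U+10C0: 3-byte form → E1 83 80.
U+A041: 3-byte form → EA 81 81.
U+45E82: 4-byte form → F1 85 BA 82.
U+05DA: 2-byte form → D7 9A.
U+1D65E: 4-byte form → F0 9D 99 9E.
U+337B4: 4-byte form → F0 B3 9E B4.
Concatenated (20 bytes): E1 83 80 EA 81 81 F1 85 BA 82 D7 9A F0 9D 99 9E F0 B3 9E B4.

E1 83 80 EA 81 81 F1 85 BA 82 D7 9A F0 9D 99 9E F0 B3 9E B4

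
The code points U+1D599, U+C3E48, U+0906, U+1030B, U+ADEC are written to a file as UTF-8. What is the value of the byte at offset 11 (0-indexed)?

0xF0

U+1D599 → 4-byte form F0 9D 96 99 at offsets 0–3.
U+C3E48 → 4-byte form F3 83 B9 88 at offsets 4–7.
U+0906 → 3-byte form E0 A4 86 at offsets 8–10.
U+1030B → 4-byte form F0 90 8C 8B at offsets 11–14.
Offset 11 falls in char 4's range; it's byte 1 of F0 90 8C 8B = 0xF0.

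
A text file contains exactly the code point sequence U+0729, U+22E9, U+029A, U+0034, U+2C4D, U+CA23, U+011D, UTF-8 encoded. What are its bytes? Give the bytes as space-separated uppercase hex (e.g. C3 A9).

U+0729: 2-byte form → DC A9.
U+22E9: 3-byte form → E2 8B A9.
U+029A: 2-byte form → CA 9A.
U+0034: 1-byte form → 34.
U+2C4D: 3-byte form → E2 B1 8D.
U+CA23: 3-byte form → EC A8 A3.
U+011D: 2-byte form → C4 9D.
Concatenated (16 bytes): DC A9 E2 8B A9 CA 9A 34 E2 B1 8D EC A8 A3 C4 9D.

DC A9 E2 8B A9 CA 9A 34 E2 B1 8D EC A8 A3 C4 9D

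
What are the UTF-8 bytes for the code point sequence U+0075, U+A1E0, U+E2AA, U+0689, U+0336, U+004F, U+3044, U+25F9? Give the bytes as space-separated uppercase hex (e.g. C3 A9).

U+0075: 1-byte form → 75.
U+A1E0: 3-byte form → EA 87 A0.
U+E2AA: 3-byte form → EE 8A AA.
U+0689: 2-byte form → DA 89.
U+0336: 2-byte form → CC B6.
U+004F: 1-byte form → 4F.
U+3044: 3-byte form → E3 81 84.
U+25F9: 3-byte form → E2 97 B9.
Concatenated (18 bytes): 75 EA 87 A0 EE 8A AA DA 89 CC B6 4F E3 81 84 E2 97 B9.

75 EA 87 A0 EE 8A AA DA 89 CC B6 4F E3 81 84 E2 97 B9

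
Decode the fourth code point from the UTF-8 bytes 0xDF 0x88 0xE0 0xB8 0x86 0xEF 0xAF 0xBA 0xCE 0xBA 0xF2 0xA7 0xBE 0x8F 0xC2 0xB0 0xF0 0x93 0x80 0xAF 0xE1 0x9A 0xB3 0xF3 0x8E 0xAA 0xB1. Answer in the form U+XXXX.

U+03BA

Offset 0: leading byte 0xDF = 11011111 → 2-byte char #1 = DF 88.
Offset 2: leading byte 0xE0 = 11100000 → 3-byte char #2 = E0 B8 86.
Offset 5: leading byte 0xEF = 11101111 → 3-byte char #3 = EF AF BA.
Offset 8: leading byte 0xCE = 11001110 → 2-byte char #4 = CE BA.
Leading byte 0xCE = 11001110 matches 110xxxxx → 2-byte sequence.
Byte 1: 0xCE = 11001110, payload 01110 (5 bits).
Byte 2: 0xBA = 10111010 (10xxxxxx ✓), payload 111010.
Concatenate: 01110111010 = 0x3BA (11 bits → U+03BA).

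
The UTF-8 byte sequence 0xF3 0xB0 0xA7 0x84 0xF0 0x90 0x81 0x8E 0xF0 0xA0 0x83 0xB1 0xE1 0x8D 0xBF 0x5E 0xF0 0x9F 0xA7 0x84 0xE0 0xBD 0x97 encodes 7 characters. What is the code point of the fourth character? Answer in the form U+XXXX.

Offset 0: leading byte 0xF3 = 11110011 → 4-byte char #1 = F3 B0 A7 84.
Offset 4: leading byte 0xF0 = 11110000 → 4-byte char #2 = F0 90 81 8E.
Offset 8: leading byte 0xF0 = 11110000 → 4-byte char #3 = F0 A0 83 B1.
Offset 12: leading byte 0xE1 = 11100001 → 3-byte char #4 = E1 8D BF.
Leading byte 0xE1 = 11100001 matches 1110xxxx → 3-byte sequence.
Byte 1: 0xE1 = 11100001, payload 0001 (4 bits).
Byte 2: 0x8D = 10001101 (10xxxxxx ✓), payload 001101.
Byte 3: 0xBF = 10111111 (10xxxxxx ✓), payload 111111.
Concatenate: 0001001101111111 = 0x137F (16 bits → U+137F).

U+137F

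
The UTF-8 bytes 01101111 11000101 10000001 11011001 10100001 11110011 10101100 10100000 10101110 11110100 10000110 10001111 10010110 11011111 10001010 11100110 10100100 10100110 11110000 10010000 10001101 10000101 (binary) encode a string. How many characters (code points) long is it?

Byte at offset 0: 0x6F = 01101111 → 1-byte char (#1). Advance 1.
Byte at offset 1: 0xC5 = 11000101 → 2-byte char (#2). Advance 2.
Byte at offset 3: 0xD9 = 11011001 → 2-byte char (#3). Advance 2.
Byte at offset 5: 0xF3 = 11110011 → 4-byte char (#4). Advance 4.
Byte at offset 9: 0xF4 = 11110100 → 4-byte char (#5). Advance 4.
Byte at offset 13: 0xDF = 11011111 → 2-byte char (#6). Advance 2.
Byte at offset 15: 0xE6 = 11100110 → 3-byte char (#7). Advance 3.
Byte at offset 18: 0xF0 = 11110000 → 4-byte char (#8). Advance 4.
Reached end at offset 22 after 8 code points.

8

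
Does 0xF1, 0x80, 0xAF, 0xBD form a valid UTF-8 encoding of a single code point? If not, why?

valid

Leading byte 0xF1 = 11110001 → 4-byte form.
Continuation bytes 0x80=10000000, 0xAF=10101111, 0xBD=10111101 all match 10xxxxxx.
Decoded value 0x40BFD is ≥ 0x10000 (shortest form) and not a surrogate.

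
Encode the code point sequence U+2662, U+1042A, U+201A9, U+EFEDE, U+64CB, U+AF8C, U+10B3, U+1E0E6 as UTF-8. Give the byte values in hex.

E2 99 A2 F0 90 90 AA F0 A0 86 A9 F3 AF BB 9E E6 93 8B EA BE 8C E1 82 B3 F0 9E 83 A6

U+2662: 3-byte form → E2 99 A2.
U+1042A: 4-byte form → F0 90 90 AA.
U+201A9: 4-byte form → F0 A0 86 A9.
U+EFEDE: 4-byte form → F3 AF BB 9E.
U+64CB: 3-byte form → E6 93 8B.
U+AF8C: 3-byte form → EA BE 8C.
U+10B3: 3-byte form → E1 82 B3.
U+1E0E6: 4-byte form → F0 9E 83 A6.
Concatenated (28 bytes): E2 99 A2 F0 90 90 AA F0 A0 86 A9 F3 AF BB 9E E6 93 8B EA BE 8C E1 82 B3 F0 9E 83 A6.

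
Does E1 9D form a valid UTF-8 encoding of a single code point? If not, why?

Leading byte 0xE1 = 11100001 → 3-byte form, but only 2 bytes are present.

invalid (sequence truncated)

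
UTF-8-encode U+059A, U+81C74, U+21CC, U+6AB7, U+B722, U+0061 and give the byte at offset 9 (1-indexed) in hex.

1-indexed offset 9 is 0-indexed offset 8.
U+059A → 2-byte form D6 9A at offsets 0–1.
U+81C74 → 4-byte form F2 81 B1 B4 at offsets 2–5.
U+21CC → 3-byte form E2 87 8C at offsets 6–8.
Offset 8 falls in char 3's range; it's byte 3 of E2 87 8C = 0x8C.

0x8C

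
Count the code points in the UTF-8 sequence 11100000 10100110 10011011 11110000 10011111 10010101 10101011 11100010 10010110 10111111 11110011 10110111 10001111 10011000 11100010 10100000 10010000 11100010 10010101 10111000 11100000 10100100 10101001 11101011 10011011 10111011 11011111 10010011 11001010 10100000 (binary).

Byte at offset 0: 0xE0 = 11100000 → 3-byte char (#1). Advance 3.
Byte at offset 3: 0xF0 = 11110000 → 4-byte char (#2). Advance 4.
Byte at offset 7: 0xE2 = 11100010 → 3-byte char (#3). Advance 3.
Byte at offset 10: 0xF3 = 11110011 → 4-byte char (#4). Advance 4.
Byte at offset 14: 0xE2 = 11100010 → 3-byte char (#5). Advance 3.
Byte at offset 17: 0xE2 = 11100010 → 3-byte char (#6). Advance 3.
Byte at offset 20: 0xE0 = 11100000 → 3-byte char (#7). Advance 3.
Byte at offset 23: 0xEB = 11101011 → 3-byte char (#8). Advance 3.
Byte at offset 26: 0xDF = 11011111 → 2-byte char (#9). Advance 2.
Byte at offset 28: 0xCA = 11001010 → 2-byte char (#10). Advance 2.
Reached end at offset 30 after 10 code points.

10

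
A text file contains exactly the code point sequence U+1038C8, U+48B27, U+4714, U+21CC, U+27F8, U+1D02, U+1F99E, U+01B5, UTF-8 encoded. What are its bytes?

F4 83 A3 88 F1 88 AC A7 E4 9C 94 E2 87 8C E2 9F B8 E1 B4 82 F0 9F A6 9E C6 B5

U+1038C8: 4-byte form → F4 83 A3 88.
U+48B27: 4-byte form → F1 88 AC A7.
U+4714: 3-byte form → E4 9C 94.
U+21CC: 3-byte form → E2 87 8C.
U+27F8: 3-byte form → E2 9F B8.
U+1D02: 3-byte form → E1 B4 82.
U+1F99E: 4-byte form → F0 9F A6 9E.
U+01B5: 2-byte form → C6 B5.
Concatenated (26 bytes): F4 83 A3 88 F1 88 AC A7 E4 9C 94 E2 87 8C E2 9F B8 E1 B4 82 F0 9F A6 9E C6 B5.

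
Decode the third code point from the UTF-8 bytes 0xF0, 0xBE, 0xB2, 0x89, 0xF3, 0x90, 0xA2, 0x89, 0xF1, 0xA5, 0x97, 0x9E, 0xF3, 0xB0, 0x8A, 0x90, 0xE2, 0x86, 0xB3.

U+655DE

Offset 0: leading byte 0xF0 = 11110000 → 4-byte char #1 = F0 BE B2 89.
Offset 4: leading byte 0xF3 = 11110011 → 4-byte char #2 = F3 90 A2 89.
Offset 8: leading byte 0xF1 = 11110001 → 4-byte char #3 = F1 A5 97 9E.
Leading byte 0xF1 = 11110001 matches 11110xxx → 4-byte sequence.
Byte 1: 0xF1 = 11110001, payload 001 (3 bits).
Byte 2: 0xA5 = 10100101 (10xxxxxx ✓), payload 100101.
Byte 3: 0x97 = 10010111 (10xxxxxx ✓), payload 010111.
Byte 4: 0x9E = 10011110 (10xxxxxx ✓), payload 011110.
Concatenate: 001100101010111011110 = 0x655DE (21 bits → U+655DE).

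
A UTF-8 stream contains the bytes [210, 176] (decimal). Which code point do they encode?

U+04B0

Leading byte 0xD2 = 11010010 matches 110xxxxx → 2-byte sequence.
Byte 1: 0xD2 = 11010010, payload 10010 (5 bits).
Byte 2: 0xB0 = 10110000 (10xxxxxx ✓), payload 110000.
Concatenate: 10010110000 = 0x4B0 (11 bits → U+04B0).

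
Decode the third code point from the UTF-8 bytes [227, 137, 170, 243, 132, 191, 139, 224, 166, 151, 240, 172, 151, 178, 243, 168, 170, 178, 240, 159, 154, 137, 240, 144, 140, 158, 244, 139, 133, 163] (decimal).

U+0997

Offset 0: leading byte 0xE3 = 11100011 → 3-byte char #1 = E3 89 AA.
Offset 3: leading byte 0xF3 = 11110011 → 4-byte char #2 = F3 84 BF 8B.
Offset 7: leading byte 0xE0 = 11100000 → 3-byte char #3 = E0 A6 97.
Leading byte 0xE0 = 11100000 matches 1110xxxx → 3-byte sequence.
Byte 1: 0xE0 = 11100000, payload 0000 (4 bits).
Byte 2: 0xA6 = 10100110 (10xxxxxx ✓), payload 100110.
Byte 3: 0x97 = 10010111 (10xxxxxx ✓), payload 010111.
Concatenate: 0000100110010111 = 0x997 (16 bits → U+0997).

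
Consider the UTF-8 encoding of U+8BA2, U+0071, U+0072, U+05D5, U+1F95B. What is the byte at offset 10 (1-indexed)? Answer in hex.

1-indexed offset 10 is 0-indexed offset 9.
U+8BA2 → 3-byte form E8 AE A2 at offsets 0–2.
U+0071 → 1-byte form 71 at offsets 3–3.
U+0072 → 1-byte form 72 at offsets 4–4.
U+05D5 → 2-byte form D7 95 at offsets 5–6.
U+1F95B → 4-byte form F0 9F A5 9B at offsets 7–10.
Offset 9 falls in char 5's range; it's byte 3 of F0 9F A5 9B = 0xA5.

0xA5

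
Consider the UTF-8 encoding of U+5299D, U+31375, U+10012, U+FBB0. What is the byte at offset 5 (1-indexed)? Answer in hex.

0xF0

1-indexed offset 5 is 0-indexed offset 4.
U+5299D → 4-byte form F1 92 A6 9D at offsets 0–3.
U+31375 → 4-byte form F0 B1 8D B5 at offsets 4–7.
Offset 4 falls in char 2's range; it's byte 1 of F0 B1 8D B5 = 0xF0.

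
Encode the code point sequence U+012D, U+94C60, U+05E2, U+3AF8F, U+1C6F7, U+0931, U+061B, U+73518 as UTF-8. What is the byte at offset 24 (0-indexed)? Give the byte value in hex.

0x98

U+012D → 2-byte form C4 AD at offsets 0–1.
U+94C60 → 4-byte form F2 94 B1 A0 at offsets 2–5.
U+05E2 → 2-byte form D7 A2 at offsets 6–7.
U+3AF8F → 4-byte form F0 BA BE 8F at offsets 8–11.
U+1C6F7 → 4-byte form F0 9C 9B B7 at offsets 12–15.
U+0931 → 3-byte form E0 A4 B1 at offsets 16–18.
U+061B → 2-byte form D8 9B at offsets 19–20.
U+73518 → 4-byte form F1 B3 94 98 at offsets 21–24.
Offset 24 falls in char 8's range; it's byte 4 of F1 B3 94 98 = 0x98.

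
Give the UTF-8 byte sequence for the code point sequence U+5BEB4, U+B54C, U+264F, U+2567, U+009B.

U+5BEB4: 4-byte form → F1 9B BA B4.
U+B54C: 3-byte form → EB 95 8C.
U+264F: 3-byte form → E2 99 8F.
U+2567: 3-byte form → E2 95 A7.
U+009B: 2-byte form → C2 9B.
Concatenated (15 bytes): F1 9B BA B4 EB 95 8C E2 99 8F E2 95 A7 C2 9B.

F1 9B BA B4 EB 95 8C E2 99 8F E2 95 A7 C2 9B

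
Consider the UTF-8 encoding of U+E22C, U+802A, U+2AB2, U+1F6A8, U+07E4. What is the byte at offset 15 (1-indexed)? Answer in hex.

0xA4

1-indexed offset 15 is 0-indexed offset 14.
U+E22C → 3-byte form EE 88 AC at offsets 0–2.
U+802A → 3-byte form E8 80 AA at offsets 3–5.
U+2AB2 → 3-byte form E2 AA B2 at offsets 6–8.
U+1F6A8 → 4-byte form F0 9F 9A A8 at offsets 9–12.
U+07E4 → 2-byte form DF A4 at offsets 13–14.
Offset 14 falls in char 5's range; it's byte 2 of DF A4 = 0xA4.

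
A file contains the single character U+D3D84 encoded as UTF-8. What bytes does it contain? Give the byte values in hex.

F3 93 B6 84

U+D3D84 = 0xD3D84 = 867716 decimal. In range U+10000–U+10FFFF → 4-byte form: 11110xxx 10xxxxxx 10xxxxxx 10xxxxxx.
Binary (21 bits): 011010011110110000100.
Split 3+6+6+6: 011 | 010011 | 110110 | 000100.
Byte 1: 11110011 = 0xF3.
Byte 2: 10010011 = 0x93.
Byte 3: 10110110 = 0xB6.
Byte 4: 10000100 = 0x84.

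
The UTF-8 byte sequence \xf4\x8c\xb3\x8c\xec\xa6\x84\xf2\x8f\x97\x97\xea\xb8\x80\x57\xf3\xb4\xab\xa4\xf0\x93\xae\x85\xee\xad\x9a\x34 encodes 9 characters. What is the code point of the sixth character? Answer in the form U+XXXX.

U+F4AE4

Offset 0: leading byte 0xF4 = 11110100 → 4-byte char #1 = F4 8C B3 8C.
Offset 4: leading byte 0xEC = 11101100 → 3-byte char #2 = EC A6 84.
Offset 7: leading byte 0xF2 = 11110010 → 4-byte char #3 = F2 8F 97 97.
Offset 11: leading byte 0xEA = 11101010 → 3-byte char #4 = EA B8 80.
Offset 14: leading byte 0x57 = 01010111 → 1-byte char #5 = 57.
Offset 15: leading byte 0xF3 = 11110011 → 4-byte char #6 = F3 B4 AB A4.
Leading byte 0xF3 = 11110011 matches 11110xxx → 4-byte sequence.
Byte 1: 0xF3 = 11110011, payload 011 (3 bits).
Byte 2: 0xB4 = 10110100 (10xxxxxx ✓), payload 110100.
Byte 3: 0xAB = 10101011 (10xxxxxx ✓), payload 101011.
Byte 4: 0xA4 = 10100100 (10xxxxxx ✓), payload 100100.
Concatenate: 011110100101011100100 = 0xF4AE4 (21 bits → U+F4AE4).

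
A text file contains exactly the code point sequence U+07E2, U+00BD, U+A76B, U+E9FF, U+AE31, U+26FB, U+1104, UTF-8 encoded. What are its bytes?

U+07E2: 2-byte form → DF A2.
U+00BD: 2-byte form → C2 BD.
U+A76B: 3-byte form → EA 9D AB.
U+E9FF: 3-byte form → EE A7 BF.
U+AE31: 3-byte form → EA B8 B1.
U+26FB: 3-byte form → E2 9B BB.
U+1104: 3-byte form → E1 84 84.
Concatenated (19 bytes): DF A2 C2 BD EA 9D AB EE A7 BF EA B8 B1 E2 9B BB E1 84 84.

DF A2 C2 BD EA 9D AB EE A7 BF EA B8 B1 E2 9B BB E1 84 84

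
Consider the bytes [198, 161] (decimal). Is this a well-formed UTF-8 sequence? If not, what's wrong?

Leading byte 0xC6 = 11000110 → 2-byte form.
Continuation bytes 0xA1=10100001 all match 10xxxxxx.
Decoded value 0x1A1 is ≥ 0x80 (shortest form) and not a surrogate.

valid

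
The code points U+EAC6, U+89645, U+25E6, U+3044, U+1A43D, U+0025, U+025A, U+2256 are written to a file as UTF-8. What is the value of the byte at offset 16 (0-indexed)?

U+EAC6 → 3-byte form EE AB 86 at offsets 0–2.
U+89645 → 4-byte form F2 89 99 85 at offsets 3–6.
U+25E6 → 3-byte form E2 97 A6 at offsets 7–9.
U+3044 → 3-byte form E3 81 84 at offsets 10–12.
U+1A43D → 4-byte form F0 9A 90 BD at offsets 13–16.
Offset 16 falls in char 5's range; it's byte 4 of F0 9A 90 BD = 0xBD.

0xBD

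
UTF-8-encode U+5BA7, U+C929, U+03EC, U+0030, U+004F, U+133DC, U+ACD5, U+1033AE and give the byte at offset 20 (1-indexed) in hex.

0x8E

1-indexed offset 20 is 0-indexed offset 19.
U+5BA7 → 3-byte form E5 AE A7 at offsets 0–2.
U+C929 → 3-byte form EC A4 A9 at offsets 3–5.
U+03EC → 2-byte form CF AC at offsets 6–7.
U+0030 → 1-byte form 30 at offsets 8–8.
U+004F → 1-byte form 4F at offsets 9–9.
U+133DC → 4-byte form F0 93 8F 9C at offsets 10–13.
U+ACD5 → 3-byte form EA B3 95 at offsets 14–16.
U+1033AE → 4-byte form F4 83 8E AE at offsets 17–20.
Offset 19 falls in char 8's range; it's byte 3 of F4 83 8E AE = 0x8E.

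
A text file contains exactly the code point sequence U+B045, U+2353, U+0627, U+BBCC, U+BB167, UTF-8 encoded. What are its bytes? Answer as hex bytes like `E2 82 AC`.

EB 81 85 E2 8D 93 D8 A7 EB AF 8C F2 BB 85 A7

U+B045: 3-byte form → EB 81 85.
U+2353: 3-byte form → E2 8D 93.
U+0627: 2-byte form → D8 A7.
U+BBCC: 3-byte form → EB AF 8C.
U+BB167: 4-byte form → F2 BB 85 A7.
Concatenated (15 bytes): EB 81 85 E2 8D 93 D8 A7 EB AF 8C F2 BB 85 A7.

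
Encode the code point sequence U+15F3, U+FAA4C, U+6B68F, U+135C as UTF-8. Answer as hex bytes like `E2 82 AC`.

E1 97 B3 F3 BA A9 8C F1 AB 9A 8F E1 8D 9C

U+15F3: 3-byte form → E1 97 B3.
U+FAA4C: 4-byte form → F3 BA A9 8C.
U+6B68F: 4-byte form → F1 AB 9A 8F.
U+135C: 3-byte form → E1 8D 9C.
Concatenated (14 bytes): E1 97 B3 F3 BA A9 8C F1 AB 9A 8F E1 8D 9C.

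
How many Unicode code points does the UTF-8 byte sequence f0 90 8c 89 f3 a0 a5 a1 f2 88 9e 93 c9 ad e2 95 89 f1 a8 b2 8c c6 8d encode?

7

Byte at offset 0: 0xF0 = 11110000 → 4-byte char (#1). Advance 4.
Byte at offset 4: 0xF3 = 11110011 → 4-byte char (#2). Advance 4.
Byte at offset 8: 0xF2 = 11110010 → 4-byte char (#3). Advance 4.
Byte at offset 12: 0xC9 = 11001001 → 2-byte char (#4). Advance 2.
Byte at offset 14: 0xE2 = 11100010 → 3-byte char (#5). Advance 3.
Byte at offset 17: 0xF1 = 11110001 → 4-byte char (#6). Advance 4.
Byte at offset 21: 0xC6 = 11000110 → 2-byte char (#7). Advance 2.
Reached end at offset 23 after 7 code points.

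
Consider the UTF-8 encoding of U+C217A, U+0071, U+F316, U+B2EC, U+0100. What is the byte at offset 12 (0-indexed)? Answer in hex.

U+C217A → 4-byte form F3 82 85 BA at offsets 0–3.
U+0071 → 1-byte form 71 at offsets 4–4.
U+F316 → 3-byte form EF 8C 96 at offsets 5–7.
U+B2EC → 3-byte form EB 8B AC at offsets 8–10.
U+0100 → 2-byte form C4 80 at offsets 11–12.
Offset 12 falls in char 5's range; it's byte 2 of C4 80 = 0x80.

0x80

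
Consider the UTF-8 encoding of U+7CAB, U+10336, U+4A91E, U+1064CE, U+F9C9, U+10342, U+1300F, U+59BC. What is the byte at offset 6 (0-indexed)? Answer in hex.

0xB6

U+7CAB → 3-byte form E7 B2 AB at offsets 0–2.
U+10336 → 4-byte form F0 90 8C B6 at offsets 3–6.
Offset 6 falls in char 2's range; it's byte 4 of F0 90 8C B6 = 0xB6.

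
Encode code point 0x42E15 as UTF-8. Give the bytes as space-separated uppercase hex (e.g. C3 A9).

U+42E15 = 0x42E15 = 273941 decimal. In range U+10000–U+10FFFF → 4-byte form: 11110xxx 10xxxxxx 10xxxxxx 10xxxxxx.
Binary (21 bits): 001000010111000010101.
Split 3+6+6+6: 001 | 000010 | 111000 | 010101.
Byte 1: 11110001 = 0xF1.
Byte 2: 10000010 = 0x82.
Byte 3: 10111000 = 0xB8.
Byte 4: 10010101 = 0x95.

F1 82 B8 95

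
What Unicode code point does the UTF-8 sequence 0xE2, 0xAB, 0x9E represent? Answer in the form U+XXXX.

Leading byte 0xE2 = 11100010 matches 1110xxxx → 3-byte sequence.
Byte 1: 0xE2 = 11100010, payload 0010 (4 bits).
Byte 2: 0xAB = 10101011 (10xxxxxx ✓), payload 101011.
Byte 3: 0x9E = 10011110 (10xxxxxx ✓), payload 011110.
Concatenate: 0010101011011110 = 0x2ADE (16 bits → U+2ADE).

U+2ADE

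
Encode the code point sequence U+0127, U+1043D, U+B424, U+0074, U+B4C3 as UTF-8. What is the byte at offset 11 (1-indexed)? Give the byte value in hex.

1-indexed offset 11 is 0-indexed offset 10.
U+0127 → 2-byte form C4 A7 at offsets 0–1.
U+1043D → 4-byte form F0 90 90 BD at offsets 2–5.
U+B424 → 3-byte form EB 90 A4 at offsets 6–8.
U+0074 → 1-byte form 74 at offsets 9–9.
U+B4C3 → 3-byte form EB 93 83 at offsets 10–12.
Offset 10 falls in char 5's range; it's byte 1 of EB 93 83 = 0xEB.

0xEB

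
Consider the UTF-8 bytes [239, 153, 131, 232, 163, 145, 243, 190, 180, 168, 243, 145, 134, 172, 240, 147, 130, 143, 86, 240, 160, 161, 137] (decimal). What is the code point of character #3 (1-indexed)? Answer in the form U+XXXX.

Offset 0: leading byte 0xEF = 11101111 → 3-byte char #1 = EF 99 83.
Offset 3: leading byte 0xE8 = 11101000 → 3-byte char #2 = E8 A3 91.
Offset 6: leading byte 0xF3 = 11110011 → 4-byte char #3 = F3 BE B4 A8.
Leading byte 0xF3 = 11110011 matches 11110xxx → 4-byte sequence.
Byte 1: 0xF3 = 11110011, payload 011 (3 bits).
Byte 2: 0xBE = 10111110 (10xxxxxx ✓), payload 111110.
Byte 3: 0xB4 = 10110100 (10xxxxxx ✓), payload 110100.
Byte 4: 0xA8 = 10101000 (10xxxxxx ✓), payload 101000.
Concatenate: 011111110110100101000 = 0xFED28 (21 bits → U+FED28).

U+FED28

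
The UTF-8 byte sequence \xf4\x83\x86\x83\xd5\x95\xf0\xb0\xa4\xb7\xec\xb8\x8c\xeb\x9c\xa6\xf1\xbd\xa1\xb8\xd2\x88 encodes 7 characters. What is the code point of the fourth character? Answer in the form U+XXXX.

Offset 0: leading byte 0xF4 = 11110100 → 4-byte char #1 = F4 83 86 83.
Offset 4: leading byte 0xD5 = 11010101 → 2-byte char #2 = D5 95.
Offset 6: leading byte 0xF0 = 11110000 → 4-byte char #3 = F0 B0 A4 B7.
Offset 10: leading byte 0xEC = 11101100 → 3-byte char #4 = EC B8 8C.
Leading byte 0xEC = 11101100 matches 1110xxxx → 3-byte sequence.
Byte 1: 0xEC = 11101100, payload 1100 (4 bits).
Byte 2: 0xB8 = 10111000 (10xxxxxx ✓), payload 111000.
Byte 3: 0x8C = 10001100 (10xxxxxx ✓), payload 001100.
Concatenate: 1100111000001100 = 0xCE0C (16 bits → U+CE0C).

U+CE0C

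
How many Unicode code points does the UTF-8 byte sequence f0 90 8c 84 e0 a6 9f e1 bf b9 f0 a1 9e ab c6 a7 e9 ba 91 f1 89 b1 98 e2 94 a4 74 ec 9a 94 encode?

10

Byte at offset 0: 0xF0 = 11110000 → 4-byte char (#1). Advance 4.
Byte at offset 4: 0xE0 = 11100000 → 3-byte char (#2). Advance 3.
Byte at offset 7: 0xE1 = 11100001 → 3-byte char (#3). Advance 3.
Byte at offset 10: 0xF0 = 11110000 → 4-byte char (#4). Advance 4.
Byte at offset 14: 0xC6 = 11000110 → 2-byte char (#5). Advance 2.
Byte at offset 16: 0xE9 = 11101001 → 3-byte char (#6). Advance 3.
Byte at offset 19: 0xF1 = 11110001 → 4-byte char (#7). Advance 4.
Byte at offset 23: 0xE2 = 11100010 → 3-byte char (#8). Advance 3.
Byte at offset 26: 0x74 = 01110100 → 1-byte char (#9). Advance 1.
Byte at offset 27: 0xEC = 11101100 → 3-byte char (#10). Advance 3.
Reached end at offset 30 after 10 code points.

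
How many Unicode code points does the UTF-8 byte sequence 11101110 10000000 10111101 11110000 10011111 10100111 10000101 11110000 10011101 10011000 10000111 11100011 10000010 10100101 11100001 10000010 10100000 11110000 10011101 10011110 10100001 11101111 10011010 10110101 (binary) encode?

Byte at offset 0: 0xEE = 11101110 → 3-byte char (#1). Advance 3.
Byte at offset 3: 0xF0 = 11110000 → 4-byte char (#2). Advance 4.
Byte at offset 7: 0xF0 = 11110000 → 4-byte char (#3). Advance 4.
Byte at offset 11: 0xE3 = 11100011 → 3-byte char (#4). Advance 3.
Byte at offset 14: 0xE1 = 11100001 → 3-byte char (#5). Advance 3.
Byte at offset 17: 0xF0 = 11110000 → 4-byte char (#6). Advance 4.
Byte at offset 21: 0xEF = 11101111 → 3-byte char (#7). Advance 3.
Reached end at offset 24 after 7 code points.

7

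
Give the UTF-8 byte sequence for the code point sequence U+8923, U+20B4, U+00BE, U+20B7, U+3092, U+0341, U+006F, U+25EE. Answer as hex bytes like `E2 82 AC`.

U+8923: 3-byte form → E8 A4 A3.
U+20B4: 3-byte form → E2 82 B4.
U+00BE: 2-byte form → C2 BE.
U+20B7: 3-byte form → E2 82 B7.
U+3092: 3-byte form → E3 82 92.
U+0341: 2-byte form → CD 81.
U+006F: 1-byte form → 6F.
U+25EE: 3-byte form → E2 97 AE.
Concatenated (20 bytes): E8 A4 A3 E2 82 B4 C2 BE E2 82 B7 E3 82 92 CD 81 6F E2 97 AE.

E8 A4 A3 E2 82 B4 C2 BE E2 82 B7 E3 82 92 CD 81 6F E2 97 AE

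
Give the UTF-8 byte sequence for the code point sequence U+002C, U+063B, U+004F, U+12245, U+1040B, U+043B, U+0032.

U+002C: 1-byte form → 2C.
U+063B: 2-byte form → D8 BB.
U+004F: 1-byte form → 4F.
U+12245: 4-byte form → F0 92 89 85.
U+1040B: 4-byte form → F0 90 90 8B.
U+043B: 2-byte form → D0 BB.
U+0032: 1-byte form → 32.
Concatenated (15 bytes): 2C D8 BB 4F F0 92 89 85 F0 90 90 8B D0 BB 32.

2C D8 BB 4F F0 92 89 85 F0 90 90 8B D0 BB 32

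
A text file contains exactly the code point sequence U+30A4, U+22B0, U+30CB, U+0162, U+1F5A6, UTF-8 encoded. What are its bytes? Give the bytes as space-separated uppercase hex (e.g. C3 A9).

U+30A4: 3-byte form → E3 82 A4.
U+22B0: 3-byte form → E2 8A B0.
U+30CB: 3-byte form → E3 83 8B.
U+0162: 2-byte form → C5 A2.
U+1F5A6: 4-byte form → F0 9F 96 A6.
Concatenated (15 bytes): E3 82 A4 E2 8A B0 E3 83 8B C5 A2 F0 9F 96 A6.

E3 82 A4 E2 8A B0 E3 83 8B C5 A2 F0 9F 96 A6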